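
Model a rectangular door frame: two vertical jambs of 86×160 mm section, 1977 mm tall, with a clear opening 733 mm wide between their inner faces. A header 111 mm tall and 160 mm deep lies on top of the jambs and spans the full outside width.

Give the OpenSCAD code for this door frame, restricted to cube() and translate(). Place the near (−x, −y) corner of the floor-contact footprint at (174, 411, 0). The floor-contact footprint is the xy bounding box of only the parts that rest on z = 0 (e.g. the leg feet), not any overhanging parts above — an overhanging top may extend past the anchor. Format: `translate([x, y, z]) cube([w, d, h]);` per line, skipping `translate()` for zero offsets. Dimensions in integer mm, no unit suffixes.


translate([174, 411, 0]) cube([86, 160, 1977]);
translate([993, 411, 0]) cube([86, 160, 1977]);
translate([174, 411, 1977]) cube([905, 160, 111]);


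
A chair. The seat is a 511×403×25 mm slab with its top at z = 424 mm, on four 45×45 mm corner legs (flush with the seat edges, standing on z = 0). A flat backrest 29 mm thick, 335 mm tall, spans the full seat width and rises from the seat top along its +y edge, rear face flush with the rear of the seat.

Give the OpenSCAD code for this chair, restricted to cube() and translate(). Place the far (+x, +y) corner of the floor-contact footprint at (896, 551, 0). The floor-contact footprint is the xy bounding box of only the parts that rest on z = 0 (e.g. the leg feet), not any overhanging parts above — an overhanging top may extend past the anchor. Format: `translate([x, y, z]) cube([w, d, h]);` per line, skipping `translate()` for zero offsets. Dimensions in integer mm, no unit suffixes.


translate([385, 148, 399]) cube([511, 403, 25]);
translate([385, 148, 0]) cube([45, 45, 399]);
translate([851, 148, 0]) cube([45, 45, 399]);
translate([385, 506, 0]) cube([45, 45, 399]);
translate([851, 506, 0]) cube([45, 45, 399]);
translate([385, 522, 424]) cube([511, 29, 335]);


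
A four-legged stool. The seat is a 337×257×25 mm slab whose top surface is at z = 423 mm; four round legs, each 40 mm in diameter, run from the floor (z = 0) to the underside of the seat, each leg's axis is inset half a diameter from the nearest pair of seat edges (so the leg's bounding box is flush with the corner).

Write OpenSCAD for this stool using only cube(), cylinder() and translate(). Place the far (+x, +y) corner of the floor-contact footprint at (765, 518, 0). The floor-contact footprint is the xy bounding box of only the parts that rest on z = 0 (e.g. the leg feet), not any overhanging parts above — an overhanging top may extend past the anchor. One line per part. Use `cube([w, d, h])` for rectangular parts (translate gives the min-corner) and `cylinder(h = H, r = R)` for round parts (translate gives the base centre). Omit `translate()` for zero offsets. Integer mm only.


// leg_h = 423 - 25 = 398
translate([428, 261, 398]) cube([337, 257, 25]);
translate([448, 281, 0]) cylinder(h = 398, r = 20);
translate([745, 281, 0]) cylinder(h = 398, r = 20);
translate([448, 498, 0]) cylinder(h = 398, r = 20);
translate([745, 498, 0]) cylinder(h = 398, r = 20);


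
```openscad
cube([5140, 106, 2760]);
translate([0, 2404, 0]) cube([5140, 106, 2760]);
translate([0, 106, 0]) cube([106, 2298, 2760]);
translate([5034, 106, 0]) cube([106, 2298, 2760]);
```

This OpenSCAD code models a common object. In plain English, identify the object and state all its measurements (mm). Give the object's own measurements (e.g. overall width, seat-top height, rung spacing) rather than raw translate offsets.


The wall frame of a small rectangular building: four walls, each 2760 mm tall and 106 mm thick, enclosing a footprint 5140 mm (x) by 2510 mm (y) outside-to-outside, with no floor or roof. The front and back walls (the −y and +y sides) span the full width; the two side walls fit between them.


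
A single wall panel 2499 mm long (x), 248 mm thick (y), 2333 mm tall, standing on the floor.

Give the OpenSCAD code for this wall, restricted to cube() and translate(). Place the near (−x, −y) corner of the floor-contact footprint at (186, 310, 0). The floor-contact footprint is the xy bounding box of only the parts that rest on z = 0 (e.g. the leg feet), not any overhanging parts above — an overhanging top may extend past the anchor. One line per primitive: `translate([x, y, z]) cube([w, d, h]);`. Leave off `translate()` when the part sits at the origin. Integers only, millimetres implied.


translate([186, 310, 0]) cube([2499, 248, 2333]);


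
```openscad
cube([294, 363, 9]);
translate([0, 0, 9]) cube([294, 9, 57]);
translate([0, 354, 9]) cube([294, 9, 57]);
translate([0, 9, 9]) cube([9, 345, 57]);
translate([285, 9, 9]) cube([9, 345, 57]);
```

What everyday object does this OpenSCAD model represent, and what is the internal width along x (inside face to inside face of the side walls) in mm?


An open box. The internal width is 276 mm.

A 294×363 base slab with four walls standing on it — an open box. The base is 294 mm wide and the walls are 9 mm thick, so the internal width is 294 − 2 × 9 = 276 mm.


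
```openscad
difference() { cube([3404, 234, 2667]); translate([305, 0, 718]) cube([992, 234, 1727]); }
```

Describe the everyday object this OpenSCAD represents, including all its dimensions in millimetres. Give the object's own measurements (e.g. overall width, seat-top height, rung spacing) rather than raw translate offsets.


A wall 3404 mm long (x), 234 mm thick (y), 2667 mm tall, with a rectangular window opening cut through it. The opening is 992 mm wide and 1727 mm tall; its sill is at z = 718 mm and its near (−x) edge is 305 mm from the wall's −x end. The opening passes through the full wall thickness.


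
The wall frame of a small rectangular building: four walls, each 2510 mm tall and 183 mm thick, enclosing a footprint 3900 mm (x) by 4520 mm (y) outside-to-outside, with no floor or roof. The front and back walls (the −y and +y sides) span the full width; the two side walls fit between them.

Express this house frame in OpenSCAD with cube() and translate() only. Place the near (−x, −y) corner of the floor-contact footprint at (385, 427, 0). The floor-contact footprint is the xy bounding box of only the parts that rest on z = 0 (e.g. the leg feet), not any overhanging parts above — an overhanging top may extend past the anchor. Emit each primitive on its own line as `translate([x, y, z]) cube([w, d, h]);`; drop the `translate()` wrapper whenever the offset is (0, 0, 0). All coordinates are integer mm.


translate([385, 427, 0]) cube([3900, 183, 2510]);
translate([385, 4764, 0]) cube([3900, 183, 2510]);
translate([385, 610, 0]) cube([183, 4154, 2510]);
translate([4102, 610, 0]) cube([183, 4154, 2510]);


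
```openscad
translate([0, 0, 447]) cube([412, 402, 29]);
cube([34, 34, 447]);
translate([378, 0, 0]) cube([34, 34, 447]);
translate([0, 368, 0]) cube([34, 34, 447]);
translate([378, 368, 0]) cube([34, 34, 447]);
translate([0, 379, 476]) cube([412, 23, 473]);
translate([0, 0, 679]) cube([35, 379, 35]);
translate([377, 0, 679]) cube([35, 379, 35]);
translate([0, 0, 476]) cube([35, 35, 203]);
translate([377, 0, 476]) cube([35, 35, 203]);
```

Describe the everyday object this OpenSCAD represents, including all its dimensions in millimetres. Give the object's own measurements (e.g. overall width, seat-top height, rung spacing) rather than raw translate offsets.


A chair. The seat is a 412×402×29 mm slab with its top at z = 476 mm, on four 34×34 mm corner legs (flush with the seat edges, standing on z = 0). A flat backrest 23 mm thick, 473 mm tall, spans the full seat width and rises from the seat top along its +y edge, rear face flush with the rear of the seat. Two armrests of 35×35 mm section run along each side from the seat's front edge to the front of the backrest, top faces 238 mm above the seat top and outer faces flush with the seat's x-edges; a 35×35 mm post under the front of each armrest stands on the seat at the front corner.


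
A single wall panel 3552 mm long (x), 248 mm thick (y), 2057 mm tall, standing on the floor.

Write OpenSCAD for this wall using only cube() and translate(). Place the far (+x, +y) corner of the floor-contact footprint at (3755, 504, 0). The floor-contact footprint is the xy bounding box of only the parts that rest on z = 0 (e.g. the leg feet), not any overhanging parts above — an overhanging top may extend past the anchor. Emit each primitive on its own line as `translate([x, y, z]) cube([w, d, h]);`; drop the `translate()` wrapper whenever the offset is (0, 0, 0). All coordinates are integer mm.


translate([203, 256, 0]) cube([3552, 248, 2057]);


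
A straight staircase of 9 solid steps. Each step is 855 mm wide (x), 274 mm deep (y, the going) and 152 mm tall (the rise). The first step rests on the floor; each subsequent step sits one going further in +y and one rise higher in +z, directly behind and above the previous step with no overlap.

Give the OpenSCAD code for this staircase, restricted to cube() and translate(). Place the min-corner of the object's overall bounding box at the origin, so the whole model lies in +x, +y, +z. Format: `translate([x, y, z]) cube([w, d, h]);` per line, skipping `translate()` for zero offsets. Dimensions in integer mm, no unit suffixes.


cube([855, 274, 152]);
translate([0, 274, 152]) cube([855, 274, 152]);
translate([0, 548, 304]) cube([855, 274, 152]);
translate([0, 822, 456]) cube([855, 274, 152]);
translate([0, 1096, 608]) cube([855, 274, 152]);
translate([0, 1370, 760]) cube([855, 274, 152]);
translate([0, 1644, 912]) cube([855, 274, 152]);
translate([0, 1918, 1064]) cube([855, 274, 152]);
translate([0, 2192, 1216]) cube([855, 274, 152]);


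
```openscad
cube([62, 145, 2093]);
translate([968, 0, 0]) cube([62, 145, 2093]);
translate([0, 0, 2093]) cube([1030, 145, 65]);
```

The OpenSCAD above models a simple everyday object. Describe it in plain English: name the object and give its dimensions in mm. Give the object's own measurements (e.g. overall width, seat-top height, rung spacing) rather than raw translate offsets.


A door frame. The clear opening is 906 mm wide and 2093 mm high. Two 62 mm wide jambs, 145 mm deep, stand either side of the opening from the floor to the top of the opening. A 65 mm thick head sits across the top of both jambs, spanning the full outside width of the frame.


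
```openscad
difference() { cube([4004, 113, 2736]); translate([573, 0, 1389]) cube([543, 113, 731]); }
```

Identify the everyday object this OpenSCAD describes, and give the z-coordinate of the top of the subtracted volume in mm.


A wall with a window opening. The window head height is 2120 mm.

A wall with a rectangular opening subtracted — a window. Sill at z = 1389, opening 731 mm tall, so the head is at 1389 + 731 = 2120 mm.


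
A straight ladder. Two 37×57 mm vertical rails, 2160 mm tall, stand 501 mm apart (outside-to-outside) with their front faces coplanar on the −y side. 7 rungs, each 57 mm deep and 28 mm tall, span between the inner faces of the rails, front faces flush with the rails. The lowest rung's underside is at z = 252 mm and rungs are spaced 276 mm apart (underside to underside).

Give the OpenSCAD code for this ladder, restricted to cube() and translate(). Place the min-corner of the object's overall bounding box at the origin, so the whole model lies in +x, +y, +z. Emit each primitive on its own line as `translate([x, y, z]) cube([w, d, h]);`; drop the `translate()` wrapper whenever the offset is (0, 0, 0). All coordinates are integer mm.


// rung span = 501 - 2*37 = 427
// rung[k] z = 252 + k*276
cube([37, 57, 2160]);
translate([464, 0, 0]) cube([37, 57, 2160]);
translate([37, 0, 252]) cube([427, 57, 28]);
translate([37, 0, 528]) cube([427, 57, 28]);
translate([37, 0, 804]) cube([427, 57, 28]);
translate([37, 0, 1080]) cube([427, 57, 28]);
translate([37, 0, 1356]) cube([427, 57, 28]);
translate([37, 0, 1632]) cube([427, 57, 28]);
translate([37, 0, 1908]) cube([427, 57, 28]);


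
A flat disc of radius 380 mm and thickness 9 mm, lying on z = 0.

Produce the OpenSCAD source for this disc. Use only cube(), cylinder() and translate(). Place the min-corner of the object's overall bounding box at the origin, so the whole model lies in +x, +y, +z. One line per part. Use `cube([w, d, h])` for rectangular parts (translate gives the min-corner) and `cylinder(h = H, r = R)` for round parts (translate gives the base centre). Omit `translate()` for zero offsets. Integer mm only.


translate([380, 380, 0]) cylinder(h = 9, r = 380);


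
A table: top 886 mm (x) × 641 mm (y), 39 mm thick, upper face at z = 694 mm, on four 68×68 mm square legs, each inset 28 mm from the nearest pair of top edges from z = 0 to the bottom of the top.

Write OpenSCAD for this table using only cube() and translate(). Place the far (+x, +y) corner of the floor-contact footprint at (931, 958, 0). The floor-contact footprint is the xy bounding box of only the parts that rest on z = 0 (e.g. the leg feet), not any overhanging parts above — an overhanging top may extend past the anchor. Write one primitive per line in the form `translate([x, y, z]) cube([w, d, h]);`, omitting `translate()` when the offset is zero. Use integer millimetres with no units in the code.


// leg_h = 694 - 39 = 655
translate([73, 345, 655]) cube([886, 641, 39]);
translate([101, 373, 0]) cube([68, 68, 655]);
translate([863, 373, 0]) cube([68, 68, 655]);
translate([101, 890, 0]) cube([68, 68, 655]);
translate([863, 890, 0]) cube([68, 68, 655]);


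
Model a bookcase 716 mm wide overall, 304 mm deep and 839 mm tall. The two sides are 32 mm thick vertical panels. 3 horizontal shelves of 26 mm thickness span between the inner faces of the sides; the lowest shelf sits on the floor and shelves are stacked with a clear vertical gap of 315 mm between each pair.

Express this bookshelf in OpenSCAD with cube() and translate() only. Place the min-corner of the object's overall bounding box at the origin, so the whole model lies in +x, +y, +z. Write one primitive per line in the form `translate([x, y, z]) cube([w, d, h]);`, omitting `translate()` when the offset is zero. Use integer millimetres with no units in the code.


cube([32, 304, 839]);
translate([684, 0, 0]) cube([32, 304, 839]);
translate([32, 0, 0]) cube([652, 304, 26]);
translate([32, 0, 341]) cube([652, 304, 26]);
translate([32, 0, 682]) cube([652, 304, 26]);


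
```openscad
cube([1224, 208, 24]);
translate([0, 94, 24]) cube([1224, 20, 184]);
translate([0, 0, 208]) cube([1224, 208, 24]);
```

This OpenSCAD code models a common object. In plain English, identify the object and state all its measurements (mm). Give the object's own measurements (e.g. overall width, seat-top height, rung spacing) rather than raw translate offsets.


An I-beam lying along x, 1224 mm long. Overall section height 232 mm. Two flanges 208 mm wide (y) and 24 mm thick, one on the floor and one at the top; a web 20 mm thick runs between them, centred on the flange width.


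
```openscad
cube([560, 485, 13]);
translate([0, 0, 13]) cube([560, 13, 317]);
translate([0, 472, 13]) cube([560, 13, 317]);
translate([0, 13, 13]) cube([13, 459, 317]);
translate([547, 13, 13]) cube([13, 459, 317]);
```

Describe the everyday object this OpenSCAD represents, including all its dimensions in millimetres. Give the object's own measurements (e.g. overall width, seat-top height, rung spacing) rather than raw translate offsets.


An open-topped rectangular box: outside dimensions 560×485×330 mm, with a uniform wall and base thickness of 13 mm. The base is a full 560×485 slab on the floor; four walls sit on top of the base. The front and back walls (the −y and +y sides) span the full width; the two side walls fit between them.


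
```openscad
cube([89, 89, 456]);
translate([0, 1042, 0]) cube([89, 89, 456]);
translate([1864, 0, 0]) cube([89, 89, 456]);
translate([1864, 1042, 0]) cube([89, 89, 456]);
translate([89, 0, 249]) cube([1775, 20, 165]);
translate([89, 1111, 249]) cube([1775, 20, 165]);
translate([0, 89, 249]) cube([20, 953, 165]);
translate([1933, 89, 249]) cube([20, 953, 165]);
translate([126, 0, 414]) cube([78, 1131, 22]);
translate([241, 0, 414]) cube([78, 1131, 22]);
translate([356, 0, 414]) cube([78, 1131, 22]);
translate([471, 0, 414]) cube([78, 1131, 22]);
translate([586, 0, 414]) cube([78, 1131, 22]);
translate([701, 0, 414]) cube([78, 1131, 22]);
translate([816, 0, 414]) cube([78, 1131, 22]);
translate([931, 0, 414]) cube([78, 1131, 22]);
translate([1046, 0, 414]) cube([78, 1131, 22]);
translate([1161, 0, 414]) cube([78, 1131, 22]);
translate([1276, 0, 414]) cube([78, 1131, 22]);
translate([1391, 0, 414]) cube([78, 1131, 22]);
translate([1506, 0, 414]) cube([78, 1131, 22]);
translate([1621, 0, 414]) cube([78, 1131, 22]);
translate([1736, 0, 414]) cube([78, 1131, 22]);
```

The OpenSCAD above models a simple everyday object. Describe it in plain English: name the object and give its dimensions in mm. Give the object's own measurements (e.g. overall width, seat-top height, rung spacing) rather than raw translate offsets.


A bed frame 1953 mm long (x) by 1131 mm wide (y). Four 89×89 mm corner posts, 456 mm tall, at the corners of the footprint. Four rails of 20 mm thickness and 165 mm height run between adjacent posts with their undersides at z = 249 mm, their outer faces flush with the outside of the frame (the two x-running rails run between the posts' inner faces; the two y-running rails run between the posts' inner faces). 15 slats, each 78 mm wide (x) and 22 mm thick, lie across the top of the two x-running rails, running the full 1131 mm width of the frame in y; along x they sit between the end posts with a 37 mm gap after the −x posts and between neighbouring slats, leaving 50 mm before the +x posts.


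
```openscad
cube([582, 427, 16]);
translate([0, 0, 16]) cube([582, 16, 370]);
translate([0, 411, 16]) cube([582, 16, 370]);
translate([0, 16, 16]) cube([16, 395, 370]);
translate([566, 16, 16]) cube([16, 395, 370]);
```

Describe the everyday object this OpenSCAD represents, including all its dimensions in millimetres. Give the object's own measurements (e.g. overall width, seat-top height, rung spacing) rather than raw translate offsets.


An open-topped rectangular box: outside dimensions 582×427×386 mm, with a uniform wall and base thickness of 16 mm. The base is a full 582×427 slab on the floor; four walls sit on top of the base. The front and back walls (the −y and +y sides) span the full width; the two side walls fit between them.


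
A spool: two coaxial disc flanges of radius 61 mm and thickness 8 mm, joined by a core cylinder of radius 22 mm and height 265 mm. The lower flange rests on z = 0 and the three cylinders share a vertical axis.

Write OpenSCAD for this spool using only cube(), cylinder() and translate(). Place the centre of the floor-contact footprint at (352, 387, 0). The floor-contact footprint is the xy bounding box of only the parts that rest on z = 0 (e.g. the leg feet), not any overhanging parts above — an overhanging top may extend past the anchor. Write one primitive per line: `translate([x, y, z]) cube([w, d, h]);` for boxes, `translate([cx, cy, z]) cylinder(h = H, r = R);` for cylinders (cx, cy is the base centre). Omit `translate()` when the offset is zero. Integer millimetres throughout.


translate([352, 387, 0]) cylinder(h = 8, r = 61);
translate([352, 387, 8]) cylinder(h = 265, r = 22);
translate([352, 387, 273]) cylinder(h = 8, r = 61);


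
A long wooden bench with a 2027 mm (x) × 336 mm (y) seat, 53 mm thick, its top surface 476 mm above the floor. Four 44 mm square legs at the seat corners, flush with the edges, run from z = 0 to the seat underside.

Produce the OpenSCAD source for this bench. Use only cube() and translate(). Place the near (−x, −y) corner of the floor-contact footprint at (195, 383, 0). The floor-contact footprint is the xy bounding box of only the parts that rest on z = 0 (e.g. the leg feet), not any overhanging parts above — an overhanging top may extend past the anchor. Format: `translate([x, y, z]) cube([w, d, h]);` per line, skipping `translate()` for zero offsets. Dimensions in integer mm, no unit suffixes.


translate([195, 383, 423]) cube([2027, 336, 53]);
translate([195, 383, 0]) cube([44, 44, 423]);
translate([195, 675, 0]) cube([44, 44, 423]);
translate([2178, 383, 0]) cube([44, 44, 423]);
translate([2178, 675, 0]) cube([44, 44, 423]);


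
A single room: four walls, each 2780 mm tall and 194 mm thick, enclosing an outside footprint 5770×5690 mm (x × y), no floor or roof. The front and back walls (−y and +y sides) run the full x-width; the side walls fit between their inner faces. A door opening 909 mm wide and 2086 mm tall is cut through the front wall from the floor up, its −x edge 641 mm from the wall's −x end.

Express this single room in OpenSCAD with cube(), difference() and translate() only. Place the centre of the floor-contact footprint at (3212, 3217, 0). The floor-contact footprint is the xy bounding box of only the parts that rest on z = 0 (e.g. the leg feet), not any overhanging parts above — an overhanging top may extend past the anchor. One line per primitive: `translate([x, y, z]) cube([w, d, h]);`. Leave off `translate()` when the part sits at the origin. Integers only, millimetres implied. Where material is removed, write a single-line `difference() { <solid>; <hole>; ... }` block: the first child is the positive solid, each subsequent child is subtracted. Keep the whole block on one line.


difference() { translate([327, 372, 0]) cube([5770, 194, 2780]); translate([968, 372, 0]) cube([909, 194, 2086]); }
translate([327, 5868, 0]) cube([5770, 194, 2780]);
translate([327, 566, 0]) cube([194, 5302, 2780]);
translate([5903, 566, 0]) cube([194, 5302, 2780]);


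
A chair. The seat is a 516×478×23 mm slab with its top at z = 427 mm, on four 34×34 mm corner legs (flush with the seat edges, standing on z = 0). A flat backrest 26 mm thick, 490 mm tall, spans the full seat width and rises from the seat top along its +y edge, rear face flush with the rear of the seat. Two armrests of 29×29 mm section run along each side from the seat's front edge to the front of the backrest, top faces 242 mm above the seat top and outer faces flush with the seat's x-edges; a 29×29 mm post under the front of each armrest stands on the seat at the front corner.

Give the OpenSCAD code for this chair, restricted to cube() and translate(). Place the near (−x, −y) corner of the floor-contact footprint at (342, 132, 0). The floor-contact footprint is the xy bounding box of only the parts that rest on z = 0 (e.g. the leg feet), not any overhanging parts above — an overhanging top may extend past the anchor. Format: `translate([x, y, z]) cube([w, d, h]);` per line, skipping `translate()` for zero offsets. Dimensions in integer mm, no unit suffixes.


translate([342, 132, 404]) cube([516, 478, 23]);
translate([342, 132, 0]) cube([34, 34, 404]);
translate([824, 132, 0]) cube([34, 34, 404]);
translate([342, 576, 0]) cube([34, 34, 404]);
translate([824, 576, 0]) cube([34, 34, 404]);
translate([342, 584, 427]) cube([516, 26, 490]);
translate([342, 132, 640]) cube([29, 452, 29]);
translate([829, 132, 640]) cube([29, 452, 29]);
translate([342, 132, 427]) cube([29, 29, 213]);
translate([829, 132, 427]) cube([29, 29, 213]);


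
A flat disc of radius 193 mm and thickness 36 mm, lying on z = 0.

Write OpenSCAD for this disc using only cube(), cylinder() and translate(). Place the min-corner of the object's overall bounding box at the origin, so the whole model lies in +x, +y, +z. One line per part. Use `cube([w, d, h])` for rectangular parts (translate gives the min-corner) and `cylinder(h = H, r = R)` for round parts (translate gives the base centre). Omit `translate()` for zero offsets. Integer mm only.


translate([193, 193, 0]) cylinder(h = 36, r = 193);


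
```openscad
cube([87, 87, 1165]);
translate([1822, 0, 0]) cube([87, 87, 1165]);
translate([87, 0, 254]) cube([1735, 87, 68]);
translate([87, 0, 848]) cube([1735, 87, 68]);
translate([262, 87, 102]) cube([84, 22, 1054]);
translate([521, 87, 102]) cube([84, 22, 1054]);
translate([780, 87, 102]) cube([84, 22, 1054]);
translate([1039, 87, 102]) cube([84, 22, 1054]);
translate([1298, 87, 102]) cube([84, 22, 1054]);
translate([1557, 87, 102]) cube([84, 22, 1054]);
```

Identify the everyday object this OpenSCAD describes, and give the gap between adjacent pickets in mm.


A fence section. The picket gap is 175 mm.

Two posts, two rails, 6 pickets — a fence section. Span 1735 mm holds 6 pickets of 84 mm with 7 equal gaps: ⌊(1735 − 6·84) / 7⌋ = 175 mm.


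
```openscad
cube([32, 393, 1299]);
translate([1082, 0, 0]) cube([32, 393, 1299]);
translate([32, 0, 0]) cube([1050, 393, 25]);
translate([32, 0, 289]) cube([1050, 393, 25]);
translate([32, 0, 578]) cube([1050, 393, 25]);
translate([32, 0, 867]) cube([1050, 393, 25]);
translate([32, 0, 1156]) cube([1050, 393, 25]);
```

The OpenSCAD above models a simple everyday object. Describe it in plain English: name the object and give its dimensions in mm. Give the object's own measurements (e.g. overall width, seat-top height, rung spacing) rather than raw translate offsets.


An open bookshelf. Two side panels, each 32 mm thick, 393 mm deep and 1299 mm tall, stand 1114 mm apart (outside-to-outside). Between them sit 5 shelves, each 25 mm thick and 393 mm deep, spanning the full gap between the sides. The bottom shelf rests on the floor (its underside at z = 0) and the clear gap between one shelf's top and the next shelf's underside is 264 mm.


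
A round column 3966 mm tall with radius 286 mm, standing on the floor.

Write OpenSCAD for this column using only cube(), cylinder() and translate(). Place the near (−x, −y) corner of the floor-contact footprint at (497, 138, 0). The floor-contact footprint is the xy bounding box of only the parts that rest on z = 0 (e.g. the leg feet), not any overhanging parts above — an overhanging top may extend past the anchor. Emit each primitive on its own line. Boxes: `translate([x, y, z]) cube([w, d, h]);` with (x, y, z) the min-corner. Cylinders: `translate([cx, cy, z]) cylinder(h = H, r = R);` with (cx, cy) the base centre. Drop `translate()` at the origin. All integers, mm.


translate([783, 424, 0]) cylinder(h = 3966, r = 286);


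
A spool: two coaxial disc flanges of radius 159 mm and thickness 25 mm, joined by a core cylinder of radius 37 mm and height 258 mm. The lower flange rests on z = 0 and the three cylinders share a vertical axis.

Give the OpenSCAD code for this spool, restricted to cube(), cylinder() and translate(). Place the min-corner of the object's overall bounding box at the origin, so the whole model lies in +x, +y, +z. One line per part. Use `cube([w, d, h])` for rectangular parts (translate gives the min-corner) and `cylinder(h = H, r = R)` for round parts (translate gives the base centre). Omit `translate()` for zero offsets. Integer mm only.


translate([159, 159, 0]) cylinder(h = 25, r = 159);
translate([159, 159, 25]) cylinder(h = 258, r = 37);
translate([159, 159, 283]) cylinder(h = 25, r = 159);


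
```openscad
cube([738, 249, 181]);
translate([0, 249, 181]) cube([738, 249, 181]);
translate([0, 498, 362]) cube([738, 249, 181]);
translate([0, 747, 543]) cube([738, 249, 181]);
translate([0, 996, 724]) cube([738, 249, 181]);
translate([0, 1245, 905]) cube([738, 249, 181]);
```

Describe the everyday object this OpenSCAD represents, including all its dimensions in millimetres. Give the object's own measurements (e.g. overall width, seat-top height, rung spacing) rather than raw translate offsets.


A straight staircase of 6 solid steps. Each step is 738 mm wide (x), 249 mm deep (y, the going) and 181 mm tall (the rise). The first step rests on the floor; each subsequent step sits one going further in +y and one rise higher in +z, directly behind and above the previous step with no overlap.


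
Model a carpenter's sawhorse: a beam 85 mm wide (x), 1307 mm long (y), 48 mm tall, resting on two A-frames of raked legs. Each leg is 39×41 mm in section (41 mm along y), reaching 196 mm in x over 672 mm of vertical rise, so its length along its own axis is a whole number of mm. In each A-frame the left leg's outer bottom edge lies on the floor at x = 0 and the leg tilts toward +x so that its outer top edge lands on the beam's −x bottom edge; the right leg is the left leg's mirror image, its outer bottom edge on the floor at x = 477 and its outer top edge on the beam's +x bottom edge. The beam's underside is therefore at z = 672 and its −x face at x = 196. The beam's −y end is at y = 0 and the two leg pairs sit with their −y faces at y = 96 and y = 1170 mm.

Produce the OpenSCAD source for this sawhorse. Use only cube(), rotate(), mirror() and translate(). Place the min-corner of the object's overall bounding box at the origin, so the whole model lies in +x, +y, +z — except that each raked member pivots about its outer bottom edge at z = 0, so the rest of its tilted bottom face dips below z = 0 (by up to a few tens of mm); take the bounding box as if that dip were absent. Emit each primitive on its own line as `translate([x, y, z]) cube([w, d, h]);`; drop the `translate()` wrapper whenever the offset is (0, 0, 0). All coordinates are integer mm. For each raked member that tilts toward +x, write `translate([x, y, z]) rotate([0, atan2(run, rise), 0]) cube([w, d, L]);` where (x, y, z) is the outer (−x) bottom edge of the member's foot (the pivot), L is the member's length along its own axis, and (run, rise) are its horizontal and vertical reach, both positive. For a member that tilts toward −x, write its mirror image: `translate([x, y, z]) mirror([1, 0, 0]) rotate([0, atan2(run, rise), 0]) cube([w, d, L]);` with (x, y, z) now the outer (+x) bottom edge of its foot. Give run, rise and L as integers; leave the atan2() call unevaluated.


translate([196, 0, 672]) cube([85, 1307, 48]);
translate([0, 96, 0]) rotate([0, atan2(196, 672), 0]) cube([39, 41, 700]);
translate([477, 96, 0]) mirror([1, 0, 0]) rotate([0, atan2(196, 672), 0]) cube([39, 41, 700]);
translate([0, 1170, 0]) rotate([0, atan2(196, 672), 0]) cube([39, 41, 700]);
translate([477, 1170, 0]) mirror([1, 0, 0]) rotate([0, atan2(196, 672), 0]) cube([39, 41, 700]);


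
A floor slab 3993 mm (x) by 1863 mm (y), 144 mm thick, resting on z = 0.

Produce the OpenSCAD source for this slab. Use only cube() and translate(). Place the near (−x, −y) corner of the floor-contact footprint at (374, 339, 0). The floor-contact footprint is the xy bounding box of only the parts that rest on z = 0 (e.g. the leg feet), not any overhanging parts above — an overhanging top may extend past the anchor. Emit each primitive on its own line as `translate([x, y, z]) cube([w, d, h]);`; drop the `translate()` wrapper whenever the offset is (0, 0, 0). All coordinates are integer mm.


translate([374, 339, 0]) cube([3993, 1863, 144]);


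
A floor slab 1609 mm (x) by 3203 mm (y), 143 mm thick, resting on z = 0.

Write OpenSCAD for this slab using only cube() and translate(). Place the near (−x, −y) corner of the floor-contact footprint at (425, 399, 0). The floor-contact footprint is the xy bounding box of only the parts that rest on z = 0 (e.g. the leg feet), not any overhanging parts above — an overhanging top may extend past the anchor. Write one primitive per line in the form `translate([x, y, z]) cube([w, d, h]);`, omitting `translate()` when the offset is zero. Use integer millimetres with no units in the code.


translate([425, 399, 0]) cube([1609, 3203, 143]);


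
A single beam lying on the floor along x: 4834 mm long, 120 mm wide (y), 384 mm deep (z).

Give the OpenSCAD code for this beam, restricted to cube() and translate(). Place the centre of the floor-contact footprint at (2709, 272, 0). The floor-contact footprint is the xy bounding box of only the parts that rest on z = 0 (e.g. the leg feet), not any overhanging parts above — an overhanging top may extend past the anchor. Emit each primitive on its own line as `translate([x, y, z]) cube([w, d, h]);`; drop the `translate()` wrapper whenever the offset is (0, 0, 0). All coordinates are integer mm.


translate([292, 212, 0]) cube([4834, 120, 384]);


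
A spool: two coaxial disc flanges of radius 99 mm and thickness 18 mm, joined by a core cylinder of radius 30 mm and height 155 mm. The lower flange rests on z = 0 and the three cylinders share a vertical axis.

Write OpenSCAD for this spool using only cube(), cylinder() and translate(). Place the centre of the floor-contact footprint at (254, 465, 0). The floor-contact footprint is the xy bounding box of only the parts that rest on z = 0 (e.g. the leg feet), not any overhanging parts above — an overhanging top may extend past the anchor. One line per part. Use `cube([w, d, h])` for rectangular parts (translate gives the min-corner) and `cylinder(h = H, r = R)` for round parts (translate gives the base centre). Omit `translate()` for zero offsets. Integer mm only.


translate([254, 465, 0]) cylinder(h = 18, r = 99);
translate([254, 465, 18]) cylinder(h = 155, r = 30);
translate([254, 465, 173]) cylinder(h = 18, r = 99);


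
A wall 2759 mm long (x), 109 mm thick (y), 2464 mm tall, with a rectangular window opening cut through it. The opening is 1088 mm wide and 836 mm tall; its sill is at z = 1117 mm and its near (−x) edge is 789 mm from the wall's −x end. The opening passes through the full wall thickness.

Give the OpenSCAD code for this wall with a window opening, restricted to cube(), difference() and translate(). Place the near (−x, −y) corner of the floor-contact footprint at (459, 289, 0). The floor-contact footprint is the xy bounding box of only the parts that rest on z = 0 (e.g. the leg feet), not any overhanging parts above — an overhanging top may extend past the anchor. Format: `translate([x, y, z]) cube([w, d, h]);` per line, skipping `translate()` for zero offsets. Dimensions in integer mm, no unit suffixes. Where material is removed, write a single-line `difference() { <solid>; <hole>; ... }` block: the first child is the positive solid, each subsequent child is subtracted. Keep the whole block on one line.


difference() { translate([459, 289, 0]) cube([2759, 109, 2464]); translate([1248, 289, 1117]) cube([1088, 109, 836]); }


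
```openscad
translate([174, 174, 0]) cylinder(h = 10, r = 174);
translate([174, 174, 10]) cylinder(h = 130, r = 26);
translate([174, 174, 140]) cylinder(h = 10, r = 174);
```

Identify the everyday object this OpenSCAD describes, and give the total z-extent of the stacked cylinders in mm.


A spool. The overall height is 150 mm.

Three coaxial cylinders, large–small–large — a spool. Two 10 mm flanges and a 130 mm core give 10 + 130 + 10 = 150 mm.


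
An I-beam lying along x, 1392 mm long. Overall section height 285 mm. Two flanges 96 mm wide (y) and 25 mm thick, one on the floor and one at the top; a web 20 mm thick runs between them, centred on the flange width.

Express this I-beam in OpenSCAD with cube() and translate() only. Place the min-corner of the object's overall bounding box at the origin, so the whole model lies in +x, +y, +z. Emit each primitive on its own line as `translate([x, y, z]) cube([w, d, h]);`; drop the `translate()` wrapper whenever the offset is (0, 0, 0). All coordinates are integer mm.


cube([1392, 96, 25]);
translate([0, 38, 25]) cube([1392, 20, 235]);
translate([0, 0, 260]) cube([1392, 96, 25]);


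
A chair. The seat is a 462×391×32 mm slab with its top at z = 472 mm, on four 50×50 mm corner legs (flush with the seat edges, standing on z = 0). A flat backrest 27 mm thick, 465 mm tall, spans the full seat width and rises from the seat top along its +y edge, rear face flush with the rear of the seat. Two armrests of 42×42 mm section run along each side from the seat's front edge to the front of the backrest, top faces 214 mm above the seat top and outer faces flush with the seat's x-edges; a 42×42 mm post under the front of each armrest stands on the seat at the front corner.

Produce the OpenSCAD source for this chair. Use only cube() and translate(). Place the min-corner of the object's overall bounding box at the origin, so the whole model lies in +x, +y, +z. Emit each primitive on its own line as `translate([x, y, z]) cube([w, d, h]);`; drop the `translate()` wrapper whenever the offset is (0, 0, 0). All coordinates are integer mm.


// leg_h = 472 - 32 = 440
// arm post h = 214 - 42 = 172
translate([0, 0, 440]) cube([462, 391, 32]);
cube([50, 50, 440]);
translate([412, 0, 0]) cube([50, 50, 440]);
translate([0, 341, 0]) cube([50, 50, 440]);
translate([412, 341, 0]) cube([50, 50, 440]);
translate([0, 364, 472]) cube([462, 27, 465]);
translate([0, 0, 644]) cube([42, 364, 42]);
translate([420, 0, 644]) cube([42, 364, 42]);
translate([0, 0, 472]) cube([42, 42, 172]);
translate([420, 0, 472]) cube([42, 42, 172]);


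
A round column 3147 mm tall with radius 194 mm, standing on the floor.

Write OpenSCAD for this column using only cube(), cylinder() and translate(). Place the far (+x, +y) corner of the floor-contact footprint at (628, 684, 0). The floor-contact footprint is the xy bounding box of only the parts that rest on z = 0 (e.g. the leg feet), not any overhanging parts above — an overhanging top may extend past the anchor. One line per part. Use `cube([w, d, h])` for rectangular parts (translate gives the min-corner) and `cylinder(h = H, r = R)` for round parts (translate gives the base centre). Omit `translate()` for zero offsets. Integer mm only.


translate([434, 490, 0]) cylinder(h = 3147, r = 194);


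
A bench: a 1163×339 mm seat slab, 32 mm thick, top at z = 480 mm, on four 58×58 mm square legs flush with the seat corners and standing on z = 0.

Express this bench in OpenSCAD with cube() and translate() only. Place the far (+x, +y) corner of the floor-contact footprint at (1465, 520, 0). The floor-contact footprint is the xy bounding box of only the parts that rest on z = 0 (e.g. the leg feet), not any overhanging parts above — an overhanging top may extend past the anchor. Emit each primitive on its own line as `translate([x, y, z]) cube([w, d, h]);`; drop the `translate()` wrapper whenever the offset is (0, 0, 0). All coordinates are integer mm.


translate([302, 181, 448]) cube([1163, 339, 32]);
translate([302, 181, 0]) cube([58, 58, 448]);
translate([302, 462, 0]) cube([58, 58, 448]);
translate([1407, 181, 0]) cube([58, 58, 448]);
translate([1407, 462, 0]) cube([58, 58, 448]);


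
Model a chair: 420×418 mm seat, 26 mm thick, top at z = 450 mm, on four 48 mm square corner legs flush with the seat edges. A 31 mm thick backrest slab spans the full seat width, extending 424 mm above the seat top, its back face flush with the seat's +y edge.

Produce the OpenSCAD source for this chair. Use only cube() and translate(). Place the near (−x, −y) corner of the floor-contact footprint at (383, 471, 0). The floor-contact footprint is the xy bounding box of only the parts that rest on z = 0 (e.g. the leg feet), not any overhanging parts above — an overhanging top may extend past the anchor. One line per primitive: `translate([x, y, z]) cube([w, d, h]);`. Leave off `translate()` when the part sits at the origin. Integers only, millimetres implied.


// leg_h = 450 - 26 = 424
translate([383, 471, 424]) cube([420, 418, 26]);
translate([383, 471, 0]) cube([48, 48, 424]);
translate([755, 471, 0]) cube([48, 48, 424]);
translate([383, 841, 0]) cube([48, 48, 424]);
translate([755, 841, 0]) cube([48, 48, 424]);
translate([383, 858, 450]) cube([420, 31, 424]);


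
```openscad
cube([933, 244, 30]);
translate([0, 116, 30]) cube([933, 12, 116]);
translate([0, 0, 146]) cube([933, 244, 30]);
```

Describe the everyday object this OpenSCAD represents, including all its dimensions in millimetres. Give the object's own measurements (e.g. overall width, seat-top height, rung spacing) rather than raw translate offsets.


An I-beam lying along x, 933 mm long. Overall section height 176 mm. Two flanges 244 mm wide (y) and 30 mm thick, one on the floor and one at the top; a web 12 mm thick runs between them, centred on the flange width.
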